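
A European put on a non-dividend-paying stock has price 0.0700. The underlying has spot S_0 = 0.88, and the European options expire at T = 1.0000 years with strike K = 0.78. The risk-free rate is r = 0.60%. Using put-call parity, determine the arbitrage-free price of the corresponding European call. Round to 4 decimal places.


Put-call parity: C - P = S_0 * exp(-qT) - K * exp(-rT).
S_0 * exp(-qT) = 0.8800 * 1.00000000 = 0.88000000
K * exp(-rT) = 0.7800 * 0.99401796 = 0.77533401
C = P + S*exp(-qT) - K*exp(-rT)
C = 0.0700 + 0.88000000 - 0.77533401 = 0.1747

Answer: Call price = 0.1747


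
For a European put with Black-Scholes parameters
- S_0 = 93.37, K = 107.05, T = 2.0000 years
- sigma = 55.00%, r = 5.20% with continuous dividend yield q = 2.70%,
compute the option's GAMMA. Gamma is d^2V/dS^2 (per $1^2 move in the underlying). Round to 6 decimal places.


d1 = 0.2774096633; d2 = -0.5004077960
phi(d1) = 0.3838833326; exp(-qT) = 0.9474321065; exp(-rT) = 0.9012252974
Gamma = exp(-qT) * phi(d1) / (S * sigma * sqrt(T)) = 0.9474321065 * 0.3838833326 / (93.3700 * 0.5500 * 1.4142135624) = 0.005008

Answer: Gamma = 0.005008


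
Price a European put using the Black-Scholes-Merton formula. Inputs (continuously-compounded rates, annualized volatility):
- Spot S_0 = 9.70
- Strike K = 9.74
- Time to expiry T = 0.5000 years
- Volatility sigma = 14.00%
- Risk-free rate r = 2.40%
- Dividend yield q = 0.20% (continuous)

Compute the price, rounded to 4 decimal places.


Answer: Price = 0.3489

Derivation:
d1 = (ln(S/K) + (r - q + 0.5*sigma^2) * T) / (sigma * sqrt(T)) = 0.11904413
d2 = d1 - sigma * sqrt(T) = 0.02004918
exp(-rT) = 0.98807171; exp(-qT) = 0.99900050
P = K * exp(-rT) * N(-d2) - S_0 * exp(-qT) * N(-d1)
N(-d1) = 0.45262020; N(-d2) = 0.49200207
P = 9.7400 * 0.98807171 * 0.49200207 - 9.7000 * 0.99900050 * 0.45262020 = 0.3489


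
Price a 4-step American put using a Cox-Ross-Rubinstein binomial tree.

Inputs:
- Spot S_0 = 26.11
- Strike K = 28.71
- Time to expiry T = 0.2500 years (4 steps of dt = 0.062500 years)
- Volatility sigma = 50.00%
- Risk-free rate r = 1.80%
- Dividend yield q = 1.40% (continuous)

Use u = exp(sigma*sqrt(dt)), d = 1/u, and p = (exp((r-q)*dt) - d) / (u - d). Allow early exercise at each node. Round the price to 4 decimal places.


dt = T/N = 0.062500
u = exp(sigma*sqrt(dt)) = 1.133148; d = 1/u = 0.882497
p = (exp((r-q)*dt) - d) / (u - d) = 0.469788
Discount per step: exp(-r*dt) = 0.998876
Stock lattice S(k, i) with i counting down-moves:
  k=0: S(0,0) = 26.1100
  k=1: S(1,0) = 29.5865; S(1,1) = 23.0420
  k=2: S(2,0) = 33.5259; S(2,1) = 26.1100; S(2,2) = 20.3345
  k=3: S(3,0) = 37.9898; S(3,1) = 29.5865; S(3,2) = 23.0420; S(3,3) = 17.9451
  k=4: S(4,0) = 43.0481; S(4,1) = 33.5259; S(4,2) = 26.1100; S(4,3) = 20.3345; S(4,4) = 15.8365
Terminal payoffs V(N, i) = max(K - S_T, 0):
  V(4,0) = 0.000000; V(4,1) = 0.000000; V(4,2) = 2.600000; V(4,3) = 8.375512; V(4,4) = 12.873484
Backward induction: V(k, i) = exp(-r*dt) * [p * V(k+1, i) + (1-p) * V(k+1, i+1)]; then take max(V_cont, immediate exercise) for American.
  V(3,0) = exp(-r*dt) * [p*0.000000 + (1-p)*0.000000] = 0.000000; exercise = 0.000000; V(3,0) = max -> 0.000000
  V(3,1) = exp(-r*dt) * [p*0.000000 + (1-p)*2.600000] = 1.377001; exercise = 0.000000; V(3,1) = max -> 1.377001
  V(3,2) = exp(-r*dt) * [p*2.600000 + (1-p)*8.375512] = 5.655878; exercise = 5.668006; V(3,2) = max -> 5.668006
  V(3,3) = exp(-r*dt) * [p*8.375512 + (1-p)*12.873484] = 10.748291; exercise = 10.764877; V(3,3) = max -> 10.764877
  V(2,0) = exp(-r*dt) * [p*0.000000 + (1-p)*1.377001] = 0.729281; exercise = 0.000000; V(2,0) = max -> 0.729281
  V(2,1) = exp(-r*dt) * [p*1.377001 + (1-p)*5.668006] = 3.648036; exercise = 2.600000; V(2,1) = max -> 3.648036
  V(2,2) = exp(-r*dt) * [p*5.668006 + (1-p)*10.764877] = 8.361016; exercise = 8.375512; V(2,2) = max -> 8.375512
  V(1,0) = exp(-r*dt) * [p*0.729281 + (1-p)*3.648036] = 2.274280; exercise = 0.000000; V(1,0) = max -> 2.274280
  V(1,1) = exp(-r*dt) * [p*3.648036 + (1-p)*8.375512] = 6.147680; exercise = 5.668006; V(1,1) = max -> 6.147680
  V(0,0) = exp(-r*dt) * [p*2.274280 + (1-p)*6.147680] = 4.323136; exercise = 2.600000; V(0,0) = max -> 4.323136

Answer: Price = V(0,0) = 4.3231


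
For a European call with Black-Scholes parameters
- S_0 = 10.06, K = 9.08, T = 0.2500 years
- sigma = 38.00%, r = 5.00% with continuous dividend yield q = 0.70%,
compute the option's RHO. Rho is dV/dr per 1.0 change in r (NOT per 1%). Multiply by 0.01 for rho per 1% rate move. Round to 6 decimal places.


Answer: Rho = 1.550923

Derivation:
d1 = 0.6910156424; d2 = 0.5010156424
phi(d1) = 0.3142112206; exp(-qT) = 0.9982515304; exp(-rT) = 0.9875778005
N(d2) = 0.6918199429
Rho = K*T*exp(-rT)*N(d2) = 9.0800 * 0.2500 * 0.9875778005 * 0.6918199429 = 1.550923


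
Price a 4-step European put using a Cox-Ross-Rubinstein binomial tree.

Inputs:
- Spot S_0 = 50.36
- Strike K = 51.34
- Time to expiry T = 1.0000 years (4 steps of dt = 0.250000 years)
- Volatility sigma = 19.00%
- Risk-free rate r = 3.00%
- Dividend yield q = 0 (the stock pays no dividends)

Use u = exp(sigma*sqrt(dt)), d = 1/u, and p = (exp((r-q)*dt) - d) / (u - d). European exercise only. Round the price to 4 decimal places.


dt = T/N = 0.250000
u = exp(sigma*sqrt(dt)) = 1.099659; d = 1/u = 0.909373
p = (exp((r-q)*dt) - d) / (u - d) = 0.515830
Discount per step: exp(-r*dt) = 0.992528
Stock lattice S(k, i) with i counting down-moves:
  k=0: S(0,0) = 50.3600
  k=1: S(1,0) = 55.3788; S(1,1) = 45.7960
  k=2: S(2,0) = 60.8978; S(2,1) = 50.3600; S(2,2) = 41.6457
  k=3: S(3,0) = 66.9668; S(3,1) = 55.3788; S(3,2) = 45.7960; S(3,3) = 37.8714
  k=4: S(4,0) = 73.6407; S(4,1) = 60.8978; S(4,2) = 50.3600; S(4,3) = 41.6457; S(4,4) = 34.4393
Terminal payoffs V(N, i) = max(K - S_T, 0):
  V(4,0) = 0.000000; V(4,1) = 0.000000; V(4,2) = 0.980000; V(4,3) = 9.694338; V(4,4) = 16.900739
Backward induction: V(k, i) = exp(-r*dt) * [p * V(k+1, i) + (1-p) * V(k+1, i+1)].
  V(3,0) = exp(-r*dt) * [p*0.000000 + (1-p)*0.000000] = 0.000000
  V(3,1) = exp(-r*dt) * [p*0.000000 + (1-p)*0.980000] = 0.470941
  V(3,2) = exp(-r*dt) * [p*0.980000 + (1-p)*9.694338] = 5.160369
  V(3,3) = exp(-r*dt) * [p*9.694338 + (1-p)*16.900739] = 13.084952
  V(2,0) = exp(-r*dt) * [p*0.000000 + (1-p)*0.470941] = 0.226312
  V(2,1) = exp(-r*dt) * [p*0.470941 + (1-p)*5.160369] = 2.720936
  V(2,2) = exp(-r*dt) * [p*5.160369 + (1-p)*13.084952] = 8.929985
  V(1,0) = exp(-r*dt) * [p*0.226312 + (1-p)*2.720936] = 1.423417
  V(1,1) = exp(-r*dt) * [p*2.720936 + (1-p)*8.929985] = 5.684376
  V(0,0) = exp(-r*dt) * [p*1.423417 + (1-p)*5.684376] = 3.460393

Answer: Price = V(0,0) = 3.4604


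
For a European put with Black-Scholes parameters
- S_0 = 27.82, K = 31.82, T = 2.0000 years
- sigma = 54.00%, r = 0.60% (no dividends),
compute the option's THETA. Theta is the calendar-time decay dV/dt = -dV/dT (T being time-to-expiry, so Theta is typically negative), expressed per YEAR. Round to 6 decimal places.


d1 = 0.2216389064; d2 = -0.5420364173
phi(d1) = 0.3892628582; exp(-qT) = 1.0000000000; exp(-rT) = 0.9880717129
Theta = -S*exp(-qT)*phi(d1)*sigma/(2*sqrt(T)) + r*K*exp(-rT)*N(-d2) - q*S*exp(-qT)*N(-d1)
N(-d1) = 0.4122974964; N(-d2) = 0.7061032907; sqrt(T) = 1.4142135624
Term 1 = -27.8200 * 1.0000000000 * 0.3892628582 * 0.5400 / (2 * 1.4142135624) = -2.0675159048
Term 2 = 0.0060 * 31.8200 * 0.9880717129 * 0.7061032907 = 0.1332011969
Term 3 = 0 (no dividend yield, q = 0)
Theta = -2.0675159048 + (0.1332011969) + (0.0000000000) = -1.934315

Answer: Theta = -1.934315


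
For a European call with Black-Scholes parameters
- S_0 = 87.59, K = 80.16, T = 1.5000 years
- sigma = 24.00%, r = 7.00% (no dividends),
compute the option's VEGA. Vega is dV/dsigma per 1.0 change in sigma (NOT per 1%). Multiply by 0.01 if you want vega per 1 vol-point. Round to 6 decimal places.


Answer: Vega = 30.933554

Derivation:
d1 = 0.8057535232; d2 = 0.5118147541
phi(d1) = 0.2883564463; exp(-qT) = 1.0000000000; exp(-rT) = 0.9003245226
Vega = S * exp(-qT) * phi(d1) * sqrt(T) = 87.5900 * 1.0000000000 * 0.2883564463 * 1.2247448714 = 30.933554


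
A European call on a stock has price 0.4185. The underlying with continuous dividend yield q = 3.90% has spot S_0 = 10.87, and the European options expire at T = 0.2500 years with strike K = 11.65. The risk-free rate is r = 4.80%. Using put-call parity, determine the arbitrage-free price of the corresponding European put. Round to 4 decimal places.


Put-call parity: C - P = S_0 * exp(-qT) - K * exp(-rT).
S_0 * exp(-qT) = 10.8700 * 0.99029738 = 10.76453249
K * exp(-rT) = 11.6500 * 0.98807171 = 11.51103545
P = C - S*exp(-qT) + K*exp(-rT)
P = 0.4185 - 10.76453249 + 11.51103545 = 1.1650

Answer: Put price = 1.1650


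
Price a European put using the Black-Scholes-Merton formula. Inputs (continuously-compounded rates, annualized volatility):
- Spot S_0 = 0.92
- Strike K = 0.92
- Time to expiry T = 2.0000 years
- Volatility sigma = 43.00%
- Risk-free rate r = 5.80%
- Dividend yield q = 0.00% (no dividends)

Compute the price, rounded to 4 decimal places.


d1 = (ln(S/K) + (r - q + 0.5*sigma^2) * T) / (sigma * sqrt(T)) = 0.49481030
d2 = d1 - sigma * sqrt(T) = -0.11330153
exp(-rT) = 0.89047522; exp(-qT) = 1.00000000
P = K * exp(-rT) * N(-d2) - S_0 * exp(-qT) * N(-d1)
N(-d1) = 0.31036702; N(-d2) = 0.54510425
P = 0.9200 * 0.89047522 * 0.54510425 - 0.9200 * 1.00000000 * 0.31036702 = 0.1610

Answer: Price = 0.1610


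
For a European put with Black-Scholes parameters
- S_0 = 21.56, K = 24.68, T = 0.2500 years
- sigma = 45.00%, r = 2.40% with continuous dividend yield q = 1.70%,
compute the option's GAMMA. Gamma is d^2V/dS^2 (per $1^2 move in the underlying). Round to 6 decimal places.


Answer: Gamma = 0.072966

Derivation:
d1 = -0.4804042355; d2 = -0.7054042355
phi(d1) = 0.3554635211; exp(-qT) = 0.9957590185; exp(-rT) = 0.9940179641
Gamma = exp(-qT) * phi(d1) / (S * sigma * sqrt(T)) = 0.9957590185 * 0.3554635211 / (21.5600 * 0.4500 * 0.5000000000) = 0.072966


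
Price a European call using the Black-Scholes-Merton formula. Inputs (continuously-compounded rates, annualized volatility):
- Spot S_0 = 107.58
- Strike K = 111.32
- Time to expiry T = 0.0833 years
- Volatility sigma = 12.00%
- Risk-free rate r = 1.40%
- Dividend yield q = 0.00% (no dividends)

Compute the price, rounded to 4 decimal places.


d1 = (ln(S/K) + (r - q + 0.5*sigma^2) * T) / (sigma * sqrt(T)) = -0.93573189
d2 = d1 - sigma * sqrt(T) = -0.97036597
exp(-rT) = 0.99883448; exp(-qT) = 1.00000000
C = S_0 * exp(-qT) * N(d1) - K * exp(-rT) * N(d2)
N(d1) = 0.17470562; N(d2) = 0.16593205
C = 107.5800 * 1.00000000 * 0.17470562 - 111.3200 * 0.99883448 * 0.16593205 = 0.3448

Answer: Price = 0.3448


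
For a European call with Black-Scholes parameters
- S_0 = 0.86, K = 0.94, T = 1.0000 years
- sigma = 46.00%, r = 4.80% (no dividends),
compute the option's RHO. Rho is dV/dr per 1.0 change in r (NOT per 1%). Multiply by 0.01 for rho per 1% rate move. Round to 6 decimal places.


d1 = 0.1409837261; d2 = -0.3190162739
phi(d1) = 0.3949971463; exp(-qT) = 1.0000000000; exp(-rT) = 0.9531337871
N(d2) = 0.3748570861
Rho = K*T*exp(-rT)*N(d2) = 0.9400 * 1.0000 * 0.9531337871 * 0.3748570861 = 0.335852

Answer: Rho = 0.335852


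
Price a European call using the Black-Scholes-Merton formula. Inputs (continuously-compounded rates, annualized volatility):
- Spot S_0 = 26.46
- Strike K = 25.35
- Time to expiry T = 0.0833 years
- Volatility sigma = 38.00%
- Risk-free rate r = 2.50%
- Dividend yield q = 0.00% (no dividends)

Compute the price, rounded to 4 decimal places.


Answer: Price = 1.8067

Derivation:
d1 = (ln(S/K) + (r - q + 0.5*sigma^2) * T) / (sigma * sqrt(T)) = 0.46457597
d2 = d1 - sigma * sqrt(T) = 0.35490136
exp(-rT) = 0.99791967; exp(-qT) = 1.00000000
C = S_0 * exp(-qT) * N(d1) - K * exp(-rT) * N(d2)
N(d1) = 0.67888243; N(d2) = 0.63866826
C = 26.4600 * 1.00000000 * 0.67888243 - 25.3500 * 0.99791967 * 0.63866826 = 1.8067


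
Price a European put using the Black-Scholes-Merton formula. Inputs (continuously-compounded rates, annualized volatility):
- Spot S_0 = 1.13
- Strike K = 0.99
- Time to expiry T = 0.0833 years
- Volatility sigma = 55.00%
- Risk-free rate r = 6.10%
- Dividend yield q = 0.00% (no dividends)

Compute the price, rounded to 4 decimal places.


d1 = (ln(S/K) + (r - q + 0.5*sigma^2) * T) / (sigma * sqrt(T)) = 0.94461889
d2 = d1 - sigma * sqrt(T) = 0.78587933
exp(-rT) = 0.99493159; exp(-qT) = 1.00000000
P = K * exp(-rT) * N(-d2) - S_0 * exp(-qT) * N(-d1)
N(-d1) = 0.17242674; N(-d2) = 0.21596909
P = 0.9900 * 0.99493159 * 0.21596909 - 1.1300 * 1.00000000 * 0.17242674 = 0.0179

Answer: Price = 0.0179


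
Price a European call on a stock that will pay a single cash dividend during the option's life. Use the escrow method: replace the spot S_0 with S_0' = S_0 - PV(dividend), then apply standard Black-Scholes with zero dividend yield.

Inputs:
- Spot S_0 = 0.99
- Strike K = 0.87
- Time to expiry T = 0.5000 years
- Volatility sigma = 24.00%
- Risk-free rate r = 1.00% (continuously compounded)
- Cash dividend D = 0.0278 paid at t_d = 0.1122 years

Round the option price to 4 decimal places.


PV(D) = D * exp(-r * t_d) = 0.0278 * 0.99887863 = 0.02776883
S_0' = S_0 - PV(D) = 0.9900 - 0.02776883 = 0.96223117
d1 = (ln(S_0'/K) + (r + sigma^2/2)*T) / (sigma*sqrt(T)) = 0.70805852
d2 = d1 - sigma*sqrt(T) = 0.53835290
exp(-rT) = 0.99501248
N(d1) = 0.76054554; N(d2) = 0.70483328
C = S_0' * N(d1) - K * exp(-rT) * N(d2) = 0.96223117 * 0.76054554 - 0.8700 * 0.99501248 * 0.70483328 = 0.1217

Answer: Price = 0.1217


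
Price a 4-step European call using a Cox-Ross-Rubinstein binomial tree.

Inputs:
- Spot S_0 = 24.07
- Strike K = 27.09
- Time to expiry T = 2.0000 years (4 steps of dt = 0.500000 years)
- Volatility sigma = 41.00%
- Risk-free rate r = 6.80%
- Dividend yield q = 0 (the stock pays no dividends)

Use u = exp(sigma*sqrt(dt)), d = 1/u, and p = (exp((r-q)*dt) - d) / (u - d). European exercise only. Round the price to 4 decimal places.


Answer: Price = V(0,0) = 5.7208

Derivation:
dt = T/N = 0.500000
u = exp(sigma*sqrt(dt)) = 1.336312; d = 1/u = 0.748328
p = (exp((r-q)*dt) - d) / (u - d) = 0.486844
Discount per step: exp(-r*dt) = 0.966572
Stock lattice S(k, i) with i counting down-moves:
  k=0: S(0,0) = 24.0700
  k=1: S(1,0) = 32.1650; S(1,1) = 18.0123
  k=2: S(2,0) = 42.9825; S(2,1) = 24.0700; S(2,2) = 13.4791
  k=3: S(3,0) = 57.4381; S(3,1) = 32.1650; S(3,2) = 18.0123; S(3,3) = 10.0868
  k=4: S(4,0) = 76.7552; S(4,1) = 42.9825; S(4,2) = 24.0700; S(4,3) = 13.4791; S(4,4) = 7.5482
Terminal payoffs V(N, i) = max(S_T - K, 0):
  V(4,0) = 49.665218; V(4,1) = 15.892533; V(4,2) = 0.000000; V(4,3) = 0.000000; V(4,4) = 0.000000
Backward induction: V(k, i) = exp(-r*dt) * [p * V(k+1, i) + (1-p) * V(k+1, i+1)].
  V(3,0) = exp(-r*dt) * [p*49.665218 + (1-p)*15.892533] = 31.253663
  V(3,1) = exp(-r*dt) * [p*15.892533 + (1-p)*0.000000] = 7.478540
  V(3,2) = exp(-r*dt) * [p*0.000000 + (1-p)*0.000000] = 0.000000
  V(3,3) = exp(-r*dt) * [p*0.000000 + (1-p)*0.000000] = 0.000000
  V(2,0) = exp(-r*dt) * [p*31.253663 + (1-p)*7.478540] = 18.416391
  V(2,1) = exp(-r*dt) * [p*7.478540 + (1-p)*0.000000] = 3.519173
  V(2,2) = exp(-r*dt) * [p*0.000000 + (1-p)*0.000000] = 0.000000
  V(1,0) = exp(-r*dt) * [p*18.416391 + (1-p)*3.519173] = 10.411708
  V(1,1) = exp(-r*dt) * [p*3.519173 + (1-p)*0.000000] = 1.656015
  V(0,0) = exp(-r*dt) * [p*10.411708 + (1-p)*1.656015] = 5.720819


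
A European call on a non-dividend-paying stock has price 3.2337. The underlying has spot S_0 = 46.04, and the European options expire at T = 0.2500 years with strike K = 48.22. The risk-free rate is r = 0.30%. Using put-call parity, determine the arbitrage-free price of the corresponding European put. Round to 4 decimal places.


Answer: Put price = 5.3775

Derivation:
Put-call parity: C - P = S_0 * exp(-qT) - K * exp(-rT).
S_0 * exp(-qT) = 46.0400 * 1.00000000 = 46.04000000
K * exp(-rT) = 48.2200 * 0.99925028 = 48.18384856
P = C - S*exp(-qT) + K*exp(-rT)
P = 3.2337 - 46.04000000 + 48.18384856 = 5.3775


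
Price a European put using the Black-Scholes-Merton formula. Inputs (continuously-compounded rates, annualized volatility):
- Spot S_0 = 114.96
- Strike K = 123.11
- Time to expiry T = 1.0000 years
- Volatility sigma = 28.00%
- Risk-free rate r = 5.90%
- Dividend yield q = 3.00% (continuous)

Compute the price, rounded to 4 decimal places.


d1 = (ln(S/K) + (r - q + 0.5*sigma^2) * T) / (sigma * sqrt(T)) = -0.00105008
d2 = d1 - sigma * sqrt(T) = -0.28105008
exp(-rT) = 0.94270677; exp(-qT) = 0.97044553
P = K * exp(-rT) * N(-d2) - S_0 * exp(-qT) * N(-d1)
N(-d1) = 0.50041892; N(-d2) = 0.61066401
P = 123.1100 * 0.94270677 * 0.61066401 - 114.9600 * 0.97044553 * 0.50041892 = 15.0437

Answer: Price = 15.0437


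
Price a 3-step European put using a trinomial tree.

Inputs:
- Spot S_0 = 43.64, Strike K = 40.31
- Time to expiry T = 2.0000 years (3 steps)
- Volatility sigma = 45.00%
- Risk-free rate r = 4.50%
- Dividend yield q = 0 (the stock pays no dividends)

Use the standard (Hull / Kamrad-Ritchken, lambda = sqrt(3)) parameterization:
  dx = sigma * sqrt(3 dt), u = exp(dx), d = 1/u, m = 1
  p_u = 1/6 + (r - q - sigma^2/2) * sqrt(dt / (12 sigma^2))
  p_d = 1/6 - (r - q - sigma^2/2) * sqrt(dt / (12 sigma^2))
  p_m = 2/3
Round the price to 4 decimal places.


dt = T/N = 0.666667; dx = sigma*sqrt(3*dt) = 0.636396
u = exp(dx) = 1.889658; d = 1/u = 0.529196
p_u = 0.137204, p_m = 0.666667, p_d = 0.196129
Discount per step: exp(-r*dt) = 0.970446
Stock lattice S(k, j) with j the centered position index:
  k=0: S(0,+0) = 43.6400
  k=1: S(1,-1) = 23.0941; S(1,+0) = 43.6400; S(1,+1) = 82.4647
  k=2: S(2,-2) = 12.2213; S(2,-1) = 23.0941; S(2,+0) = 43.6400; S(2,+1) = 82.4647; S(2,+2) = 155.8301
  k=3: S(3,-3) = 6.4675; S(3,-2) = 12.2213; S(3,-1) = 23.0941; S(3,+0) = 43.6400; S(3,+1) = 82.4647; S(3,+2) = 155.8301; S(3,+3) = 294.4657
Terminal payoffs V(N, j) = max(K - S_T, 0):
  V(3,-3) = 33.842524; V(3,-2) = 28.088680; V(3,-1) = 17.215880; V(3,+0) = 0.000000; V(3,+1) = 0.000000; V(3,+2) = 0.000000; V(3,+3) = 0.000000
Backward induction: V(k, j) = exp(-r*dt) * [p_u * V(k+1, j+1) + p_m * V(k+1, j) + p_d * V(k+1, j-1)]
  V(2,-2) = exp(-r*dt) * [p_u*17.215880 + p_m*28.088680 + p_d*33.842524] = 26.905979
  V(2,-1) = exp(-r*dt) * [p_u*0.000000 + p_m*17.215880 + p_d*28.088680] = 16.484250
  V(2,+0) = exp(-r*dt) * [p_u*0.000000 + p_m*0.000000 + p_d*17.215880] = 3.276749
  V(2,+1) = exp(-r*dt) * [p_u*0.000000 + p_m*0.000000 + p_d*0.000000] = 0.000000
  V(2,+2) = exp(-r*dt) * [p_u*0.000000 + p_m*0.000000 + p_d*0.000000] = 0.000000
  V(1,-1) = exp(-r*dt) * [p_u*3.276749 + p_m*16.484250 + p_d*26.905979] = 16.222101
  V(1,+0) = exp(-r*dt) * [p_u*0.000000 + p_m*3.276749 + p_d*16.484250] = 5.257434
  V(1,+1) = exp(-r*dt) * [p_u*0.000000 + p_m*0.000000 + p_d*3.276749] = 0.623673
  V(0,+0) = exp(-r*dt) * [p_u*0.623673 + p_m*5.257434 + p_d*16.222101] = 6.572010

Answer: Price = V(0,0) = 6.5720


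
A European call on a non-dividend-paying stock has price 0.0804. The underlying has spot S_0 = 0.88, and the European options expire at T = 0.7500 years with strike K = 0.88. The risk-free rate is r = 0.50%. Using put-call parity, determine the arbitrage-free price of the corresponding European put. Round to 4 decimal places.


Put-call parity: C - P = S_0 * exp(-qT) - K * exp(-rT).
S_0 * exp(-qT) = 0.8800 * 1.00000000 = 0.88000000
K * exp(-rT) = 0.8800 * 0.99625702 = 0.87670618
P = C - S*exp(-qT) + K*exp(-rT)
P = 0.0804 - 0.88000000 + 0.87670618 = 0.0771

Answer: Put price = 0.0771


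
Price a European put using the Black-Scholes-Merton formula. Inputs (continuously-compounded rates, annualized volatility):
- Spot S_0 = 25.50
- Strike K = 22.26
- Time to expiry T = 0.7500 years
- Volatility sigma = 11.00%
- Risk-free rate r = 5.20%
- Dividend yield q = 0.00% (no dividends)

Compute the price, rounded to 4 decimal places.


Answer: Price = 0.0290

Derivation:
d1 = (ln(S/K) + (r - q + 0.5*sigma^2) * T) / (sigma * sqrt(T)) = 1.88346990
d2 = d1 - sigma * sqrt(T) = 1.78820711
exp(-rT) = 0.96175071; exp(-qT) = 1.00000000
P = K * exp(-rT) * N(-d2) - S_0 * exp(-qT) * N(-d1)
N(-d1) = 0.02981836; N(-d2) = 0.03687130
P = 22.2600 * 0.96175071 * 0.03687130 - 25.5000 * 1.00000000 * 0.02981836 = 0.0290


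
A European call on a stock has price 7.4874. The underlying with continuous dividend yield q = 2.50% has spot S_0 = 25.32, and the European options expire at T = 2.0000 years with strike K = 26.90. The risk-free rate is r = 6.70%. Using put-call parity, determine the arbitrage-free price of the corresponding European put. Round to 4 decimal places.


Answer: Put price = 6.9287

Derivation:
Put-call parity: C - P = S_0 * exp(-qT) - K * exp(-rT).
S_0 * exp(-qT) = 25.3200 * 0.95122942 = 24.08512903
K * exp(-rT) = 26.9000 * 0.87459006 = 23.52647274
P = C - S*exp(-qT) + K*exp(-rT)
P = 7.4874 - 24.08512903 + 23.52647274 = 6.9287


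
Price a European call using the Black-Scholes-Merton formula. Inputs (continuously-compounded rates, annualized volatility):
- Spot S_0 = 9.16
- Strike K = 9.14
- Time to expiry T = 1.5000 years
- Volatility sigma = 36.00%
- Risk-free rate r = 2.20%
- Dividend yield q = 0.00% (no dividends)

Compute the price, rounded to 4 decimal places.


d1 = (ln(S/K) + (r - q + 0.5*sigma^2) * T) / (sigma * sqrt(T)) = 0.30025708
d2 = d1 - sigma * sqrt(T) = -0.14065108
exp(-rT) = 0.96753856; exp(-qT) = 1.00000000
C = S_0 * exp(-qT) * N(d1) - K * exp(-rT) * N(d2)
N(d1) = 0.61800946; N(d2) = 0.44407280
C = 9.1600 * 1.00000000 * 0.61800946 - 9.1400 * 0.96753856 * 0.44407280 = 1.7339

Answer: Price = 1.7339


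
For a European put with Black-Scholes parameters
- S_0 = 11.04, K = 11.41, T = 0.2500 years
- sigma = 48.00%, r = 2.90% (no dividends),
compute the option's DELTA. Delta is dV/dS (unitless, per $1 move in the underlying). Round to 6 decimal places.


d1 = 0.0128536541; d2 = -0.2271463459
phi(d1) = 0.3989093259; exp(-qT) = 1.0000000000; exp(-rT) = 0.9927762179
N(-d1) = 0.4948722751
Delta = -exp(-qT) * N(-d1) = -1.0000000000 * 0.4948722751 = -0.494872

Answer: Delta = -0.494872


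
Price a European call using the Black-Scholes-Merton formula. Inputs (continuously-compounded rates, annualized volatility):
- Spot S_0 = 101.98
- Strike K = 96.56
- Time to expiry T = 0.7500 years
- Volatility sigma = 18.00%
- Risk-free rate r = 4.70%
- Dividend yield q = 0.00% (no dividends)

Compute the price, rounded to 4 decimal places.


Answer: Price = 11.4233

Derivation:
d1 = (ln(S/K) + (r - q + 0.5*sigma^2) * T) / (sigma * sqrt(T)) = 0.65440818
d2 = d1 - sigma * sqrt(T) = 0.49852360
exp(-rT) = 0.96536405; exp(-qT) = 1.00000000
C = S_0 * exp(-qT) * N(d1) - K * exp(-rT) * N(d2)
N(d1) = 0.74357557; N(d2) = 0.69094248
C = 101.9800 * 1.00000000 * 0.74357557 - 96.5600 * 0.96536405 * 0.69094248 = 11.4233


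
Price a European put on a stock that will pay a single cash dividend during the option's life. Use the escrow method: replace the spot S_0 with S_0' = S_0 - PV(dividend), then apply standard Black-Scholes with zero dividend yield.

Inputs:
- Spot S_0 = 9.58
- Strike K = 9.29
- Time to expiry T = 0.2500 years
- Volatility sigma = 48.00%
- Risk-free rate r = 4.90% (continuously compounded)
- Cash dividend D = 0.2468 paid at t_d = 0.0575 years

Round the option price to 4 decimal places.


Answer: Price = 0.8077

Derivation:
PV(D) = D * exp(-r * t_d) = 0.2468 * 0.99718647 = 0.24610562
S_0' = S_0 - PV(D) = 9.5800 - 0.24610562 = 9.33389438
d1 = (ln(S_0'/K) + (r + sigma^2/2)*T) / (sigma*sqrt(T)) = 0.19068241
d2 = d1 - sigma*sqrt(T) = -0.04931759
exp(-rT) = 0.98782473
N(-d1) = 0.42438721; N(-d2) = 0.51966690
P = K * exp(-rT) * N(-d2) - S_0' * N(-d1) = 9.2900 * 0.98782473 * 0.51966690 - 9.33389438 * 0.42438721 = 0.8077


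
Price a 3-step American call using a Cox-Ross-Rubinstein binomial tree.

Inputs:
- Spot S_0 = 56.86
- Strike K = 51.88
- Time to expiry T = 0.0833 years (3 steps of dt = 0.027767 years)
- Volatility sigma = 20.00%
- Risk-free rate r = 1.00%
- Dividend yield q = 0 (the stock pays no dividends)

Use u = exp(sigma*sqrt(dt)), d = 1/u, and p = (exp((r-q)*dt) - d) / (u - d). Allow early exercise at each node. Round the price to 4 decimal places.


dt = T/N = 0.027767
u = exp(sigma*sqrt(dt)) = 1.033888; d = 1/u = 0.967223
p = (exp((r-q)*dt) - d) / (u - d) = 0.495835
Discount per step: exp(-r*dt) = 0.999722
Stock lattice S(k, i) with i counting down-moves:
  k=0: S(0,0) = 56.8600
  k=1: S(1,0) = 58.7869; S(1,1) = 54.9963
  k=2: S(2,0) = 60.7791; S(2,1) = 56.8600; S(2,2) = 53.1936
  k=3: S(3,0) = 62.8388; S(3,1) = 58.7869; S(3,2) = 54.9963; S(3,3) = 51.4501
Terminal payoffs V(N, i) = max(S_T - K, 0):
  V(3,0) = 10.958761; V(3,1) = 6.906884; V(3,2) = 3.116274; V(3,3) = 0.000000
Backward induction: V(k, i) = exp(-r*dt) * [p * V(k+1, i) + (1-p) * V(k+1, i+1)]; then take max(V_cont, immediate exercise) for American.
  V(2,0) = exp(-r*dt) * [p*10.958761 + (1-p)*6.906884] = 8.913470; exercise = 8.899067; V(2,0) = max -> 8.913470
  V(2,1) = exp(-r*dt) * [p*6.906884 + (1-p)*3.116274] = 4.994403; exercise = 4.980000; V(2,1) = max -> 4.994403
  V(2,2) = exp(-r*dt) * [p*3.116274 + (1-p)*0.000000] = 1.544728; exercise = 1.313636; V(2,2) = max -> 1.544728
  V(1,0) = exp(-r*dt) * [p*8.913470 + (1-p)*4.994403] = 6.935687; exercise = 6.906884; V(1,0) = max -> 6.935687
  V(1,1) = exp(-r*dt) * [p*4.994403 + (1-p)*1.544728] = 3.254293; exercise = 3.116274; V(1,1) = max -> 3.254293
  V(0,0) = exp(-r*dt) * [p*6.935687 + (1-p)*3.254293] = 5.078246; exercise = 4.980000; V(0,0) = max -> 5.078246

Answer: Price = V(0,0) = 5.0782


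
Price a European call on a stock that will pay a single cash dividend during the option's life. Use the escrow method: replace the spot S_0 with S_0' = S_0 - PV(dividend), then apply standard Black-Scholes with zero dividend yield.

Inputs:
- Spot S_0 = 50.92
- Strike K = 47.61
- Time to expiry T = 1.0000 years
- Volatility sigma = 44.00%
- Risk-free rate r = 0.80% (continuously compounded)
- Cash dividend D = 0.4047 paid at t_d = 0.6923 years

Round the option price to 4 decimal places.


PV(D) = D * exp(-r * t_d) = 0.4047 * 0.99447691 = 0.40246480
S_0' = S_0 - PV(D) = 50.9200 - 0.40246480 = 50.51753520
d1 = (ln(S_0'/K) + (r + sigma^2/2)*T) / (sigma*sqrt(T)) = 0.37290383
d2 = d1 - sigma*sqrt(T) = -0.06709617
exp(-rT) = 0.99203191
N(d1) = 0.64538999; N(d2) = 0.47325257
C = S_0' * N(d1) - K * exp(-rT) * N(d2) = 50.51753520 * 0.64538999 - 47.6100 * 0.99203191 * 0.47325257 = 10.2515

Answer: Price = 10.2515


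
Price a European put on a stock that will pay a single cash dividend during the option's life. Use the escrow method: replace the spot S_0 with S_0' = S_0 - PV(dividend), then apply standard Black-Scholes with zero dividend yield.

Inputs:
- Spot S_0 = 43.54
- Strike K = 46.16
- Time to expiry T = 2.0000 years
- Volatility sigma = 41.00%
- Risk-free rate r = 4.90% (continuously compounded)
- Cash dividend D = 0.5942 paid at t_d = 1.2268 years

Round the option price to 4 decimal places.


Answer: Price = 9.1209

Derivation:
PV(D) = D * exp(-r * t_d) = 0.5942 * 0.94165793 = 0.55953314
S_0' = S_0 - PV(D) = 43.5400 - 0.55953314 = 42.98046686
d1 = (ln(S_0'/K) + (r + sigma^2/2)*T) / (sigma*sqrt(T)) = 0.33584490
d2 = d1 - sigma*sqrt(T) = -0.24398266
exp(-rT) = 0.90664890
N(-d1) = 0.36849391; N(-d2) = 0.59637787
P = K * exp(-rT) * N(-d2) - S_0' * N(-d1) = 46.1600 * 0.90664890 * 0.59637787 - 42.98046686 * 0.36849391 = 9.1209


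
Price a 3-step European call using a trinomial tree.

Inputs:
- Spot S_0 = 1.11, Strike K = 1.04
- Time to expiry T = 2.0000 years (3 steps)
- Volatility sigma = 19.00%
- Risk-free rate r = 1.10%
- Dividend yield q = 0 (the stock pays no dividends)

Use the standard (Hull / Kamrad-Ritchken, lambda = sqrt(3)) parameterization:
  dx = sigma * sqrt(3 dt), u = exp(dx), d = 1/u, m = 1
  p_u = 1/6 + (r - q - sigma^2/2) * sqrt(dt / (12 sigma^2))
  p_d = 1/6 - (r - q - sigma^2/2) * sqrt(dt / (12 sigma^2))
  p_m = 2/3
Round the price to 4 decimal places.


dt = T/N = 0.666667; dx = sigma*sqrt(3*dt) = 0.268701
u = exp(dx) = 1.308263; d = 1/u = 0.764372
p_u = 0.157921, p_m = 0.666667, p_d = 0.175412
Discount per step: exp(-r*dt) = 0.992693
Stock lattice S(k, j) with j the centered position index:
  k=0: S(0,+0) = 1.1100
  k=1: S(1,-1) = 0.8485; S(1,+0) = 1.1100; S(1,+1) = 1.4522
  k=2: S(2,-2) = 0.6485; S(2,-1) = 0.8485; S(2,+0) = 1.1100; S(2,+1) = 1.4522; S(2,+2) = 1.8998
  k=3: S(3,-3) = 0.4957; S(3,-2) = 0.6485; S(3,-1) = 0.8485; S(3,+0) = 1.1100; S(3,+1) = 1.4522; S(3,+2) = 1.8998; S(3,+3) = 2.4855
Terminal payoffs V(N, j) = max(S_T - K, 0):
  V(3,-3) = 0.000000; V(3,-2) = 0.000000; V(3,-1) = 0.000000; V(3,+0) = 0.070000; V(3,+1) = 0.412172; V(3,+2) = 0.859824; V(3,+3) = 1.445470
Backward induction: V(k, j) = exp(-r*dt) * [p_u * V(k+1, j+1) + p_m * V(k+1, j) + p_d * V(k+1, j-1)]
  V(2,-2) = exp(-r*dt) * [p_u*0.000000 + p_m*0.000000 + p_d*0.000000] = 0.000000
  V(2,-1) = exp(-r*dt) * [p_u*0.070000 + p_m*0.000000 + p_d*0.000000] = 0.010974
  V(2,+0) = exp(-r*dt) * [p_u*0.412172 + p_m*0.070000 + p_d*0.000000] = 0.110941
  V(2,+1) = exp(-r*dt) * [p_u*0.859824 + p_m*0.412172 + p_d*0.070000] = 0.419755
  V(2,+2) = exp(-r*dt) * [p_u*1.445470 + p_m*0.859824 + p_d*0.412172] = 0.867402
  V(1,-1) = exp(-r*dt) * [p_u*0.110941 + p_m*0.010974 + p_d*0.000000] = 0.024654
  V(1,+0) = exp(-r*dt) * [p_u*0.419755 + p_m*0.110941 + p_d*0.010974] = 0.141135
  V(1,+1) = exp(-r*dt) * [p_u*0.867402 + p_m*0.419755 + p_d*0.110941] = 0.433090
  V(0,+0) = exp(-r*dt) * [p_u*0.433090 + p_m*0.141135 + p_d*0.024654] = 0.165590

Answer: Price = V(0,0) = 0.1656


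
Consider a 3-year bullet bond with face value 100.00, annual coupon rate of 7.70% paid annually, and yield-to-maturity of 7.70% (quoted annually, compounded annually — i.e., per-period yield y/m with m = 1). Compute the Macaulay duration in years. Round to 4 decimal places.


Coupon per period c = face * coupon_rate / m = 7.700000
Periods per year m = 1; per-period yield y/m = 0.077000
Number of cashflows N = 3
Cashflows (t years, CF_t, discount factor 1/(1+y/m)^(m*t), PV):
  t = 1.0000: CF_t = 7.700000, DF = 0.928505, PV = 7.149489
  t = 2.0000: CF_t = 7.700000, DF = 0.862122, PV = 6.638337
  t = 3.0000: CF_t = 107.700000, DF = 0.800484, PV = 86.212173
Price P = sum_t PV_t = 100.000000
Macaulay numerator sum_t t * PV_t:
  t * PV_t at t = 1.0000: 7.149489
  t * PV_t at t = 2.0000: 13.276675
  t * PV_t at t = 3.0000: 258.636520
Macaulay duration D = (sum_t t * PV_t) / P = 279.062684 / 100.000000 = 2.790627

Answer: Macaulay duration = 2.7906 years


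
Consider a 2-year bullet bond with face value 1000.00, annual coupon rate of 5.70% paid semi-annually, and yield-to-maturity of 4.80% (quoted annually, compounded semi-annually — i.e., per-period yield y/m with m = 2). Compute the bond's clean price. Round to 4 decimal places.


Answer: Price = 1016.9697

Derivation:
Coupon per period c = face * coupon_rate / m = 28.500000
Periods per year m = 2; per-period yield y/m = 0.024000
Number of cashflows N = 4
Cashflows (t years, CF_t, discount factor 1/(1+y/m)^(m*t), PV):
  t = 0.5000: CF_t = 28.500000, DF = 0.976562, PV = 27.832031
  t = 1.0000: CF_t = 28.500000, DF = 0.953674, PV = 27.179718
  t = 1.5000: CF_t = 28.500000, DF = 0.931323, PV = 26.542693
  t = 2.0000: CF_t = 1028.500000, DF = 0.909495, PV = 935.415301
Price P = sum_t PV_t = 1016.969743


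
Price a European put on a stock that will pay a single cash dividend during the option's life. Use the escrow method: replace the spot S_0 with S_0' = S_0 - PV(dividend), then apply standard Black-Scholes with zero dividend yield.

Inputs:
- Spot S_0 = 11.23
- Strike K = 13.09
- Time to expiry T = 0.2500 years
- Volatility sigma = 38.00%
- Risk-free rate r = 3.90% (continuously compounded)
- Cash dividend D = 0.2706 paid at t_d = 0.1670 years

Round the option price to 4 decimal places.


PV(D) = D * exp(-r * t_d) = 0.2706 * 0.99350816 = 0.26884331
S_0' = S_0 - PV(D) = 11.2300 - 0.26884331 = 10.96115669
d1 = (ln(S_0'/K) + (r + sigma^2/2)*T) / (sigma*sqrt(T)) = -0.78784614
d2 = d1 - sigma*sqrt(T) = -0.97784614
exp(-rT) = 0.99029738
N(-d1) = 0.78460665; N(-d2) = 0.83592479
P = K * exp(-rT) * N(-d2) - S_0' * N(-d1) = 13.0900 * 0.99029738 * 0.83592479 - 10.96115669 * 0.78460665 = 2.2359

Answer: Price = 2.2359


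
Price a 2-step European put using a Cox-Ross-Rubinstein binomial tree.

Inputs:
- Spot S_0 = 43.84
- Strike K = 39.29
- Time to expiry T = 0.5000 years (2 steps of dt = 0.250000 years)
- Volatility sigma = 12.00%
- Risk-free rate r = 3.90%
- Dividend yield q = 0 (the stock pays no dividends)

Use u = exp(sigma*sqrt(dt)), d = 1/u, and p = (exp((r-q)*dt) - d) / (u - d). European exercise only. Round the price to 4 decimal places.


Answer: Price = V(0,0) = 0.0750

Derivation:
dt = T/N = 0.250000
u = exp(sigma*sqrt(dt)) = 1.061837; d = 1/u = 0.941765
p = (exp((r-q)*dt) - d) / (u - d) = 0.566603
Discount per step: exp(-r*dt) = 0.990297
Stock lattice S(k, i) with i counting down-moves:
  k=0: S(0,0) = 43.8400
  k=1: S(1,0) = 46.5509; S(1,1) = 41.2870
  k=2: S(2,0) = 49.4295; S(2,1) = 43.8400; S(2,2) = 38.8826
Terminal payoffs V(N, i) = max(K - S_T, 0):
  V(2,0) = 0.000000; V(2,1) = 0.000000; V(2,2) = 0.407408
Backward induction: V(k, i) = exp(-r*dt) * [p * V(k+1, i) + (1-p) * V(k+1, i+1)].
  V(1,0) = exp(-r*dt) * [p*0.000000 + (1-p)*0.000000] = 0.000000
  V(1,1) = exp(-r*dt) * [p*0.000000 + (1-p)*0.407408] = 0.174856
  V(0,0) = exp(-r*dt) * [p*0.000000 + (1-p)*0.174856] = 0.075047


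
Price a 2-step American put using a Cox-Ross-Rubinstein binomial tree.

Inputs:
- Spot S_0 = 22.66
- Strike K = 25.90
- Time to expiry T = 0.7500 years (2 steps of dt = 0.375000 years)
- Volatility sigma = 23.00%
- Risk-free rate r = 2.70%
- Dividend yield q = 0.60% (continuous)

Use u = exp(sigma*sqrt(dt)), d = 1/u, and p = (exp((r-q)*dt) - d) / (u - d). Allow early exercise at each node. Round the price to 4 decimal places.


dt = T/N = 0.375000
u = exp(sigma*sqrt(dt)) = 1.151247; d = 1/u = 0.868623
p = (exp((r-q)*dt) - d) / (u - d) = 0.492821
Discount per step: exp(-r*dt) = 0.989926
Stock lattice S(k, i) with i counting down-moves:
  k=0: S(0,0) = 22.6600
  k=1: S(1,0) = 26.0873; S(1,1) = 19.6830
  k=2: S(2,0) = 30.0329; S(2,1) = 22.6600; S(2,2) = 17.0971
Terminal payoffs V(N, i) = max(K - S_T, 0):
  V(2,0) = 0.000000; V(2,1) = 3.240000; V(2,2) = 8.802882
Backward induction: V(k, i) = exp(-r*dt) * [p * V(k+1, i) + (1-p) * V(k+1, i+1)]; then take max(V_cont, immediate exercise) for American.
  V(1,0) = exp(-r*dt) * [p*0.000000 + (1-p)*3.240000] = 1.626707; exercise = 0.000000; V(1,0) = max -> 1.626707
  V(1,1) = exp(-r*dt) * [p*3.240000 + (1-p)*8.802882] = 6.000317; exercise = 6.216995; V(1,1) = max -> 6.216995
  V(0,0) = exp(-r*dt) * [p*1.626707 + (1-p)*6.216995] = 3.914966; exercise = 3.240000; V(0,0) = max -> 3.914966

Answer: Price = V(0,0) = 3.9150


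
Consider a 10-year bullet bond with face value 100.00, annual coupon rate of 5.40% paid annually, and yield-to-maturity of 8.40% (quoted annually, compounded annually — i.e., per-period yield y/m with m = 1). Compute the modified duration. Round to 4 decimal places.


Answer: Modified duration = 7.1142

Derivation:
Coupon per period c = face * coupon_rate / m = 5.400000
Periods per year m = 1; per-period yield y/m = 0.084000
Number of cashflows N = 10
Cashflows (t years, CF_t, discount factor 1/(1+y/m)^(m*t), PV):
  t = 1.0000: CF_t = 5.400000, DF = 0.922509, PV = 4.981550
  t = 2.0000: CF_t = 5.400000, DF = 0.851023, PV = 4.595526
  t = 3.0000: CF_t = 5.400000, DF = 0.785077, PV = 4.239415
  t = 4.0000: CF_t = 5.400000, DF = 0.724241, PV = 3.910899
  t = 5.0000: CF_t = 5.400000, DF = 0.668119, PV = 3.607841
  t = 6.0000: CF_t = 5.400000, DF = 0.616346, PV = 3.328266
  t = 7.0000: CF_t = 5.400000, DF = 0.568585, PV = 3.070356
  t = 8.0000: CF_t = 5.400000, DF = 0.524524, PV = 2.832432
  t = 9.0000: CF_t = 5.400000, DF = 0.483879, PV = 2.612945
  t = 10.0000: CF_t = 105.400000, DF = 0.446383, PV = 47.048717
Price P = sum_t PV_t = 80.227947
First compute Macaulay numerator sum_t t * PV_t:
  t * PV_t at t = 1.0000: 4.981550
  t * PV_t at t = 2.0000: 9.191051
  t * PV_t at t = 3.0000: 12.718244
  t * PV_t at t = 4.0000: 15.643597
  t * PV_t at t = 5.0000: 18.039203
  t * PV_t at t = 6.0000: 19.969598
  t * PV_t at t = 7.0000: 21.492495
  t * PV_t at t = 8.0000: 22.659457
  t * PV_t at t = 9.0000: 23.516502
  t * PV_t at t = 10.0000: 470.487174
Macaulay duration D = 618.698871 / 80.227947 = 7.711762
Modified duration = D / (1 + y/m) = 7.711762 / (1 + 0.084000) = 7.114172


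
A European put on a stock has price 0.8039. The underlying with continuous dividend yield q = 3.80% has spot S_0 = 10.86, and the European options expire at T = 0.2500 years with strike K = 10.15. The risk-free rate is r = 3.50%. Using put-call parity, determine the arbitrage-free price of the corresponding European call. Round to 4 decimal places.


Put-call parity: C - P = S_0 * exp(-qT) - K * exp(-rT).
S_0 * exp(-qT) = 10.8600 * 0.99054498 = 10.75731851
K * exp(-rT) = 10.1500 * 0.99128817 = 10.06157492
C = P + S*exp(-qT) - K*exp(-rT)
C = 0.8039 + 10.75731851 - 10.06157492 = 1.4996

Answer: Call price = 1.4996


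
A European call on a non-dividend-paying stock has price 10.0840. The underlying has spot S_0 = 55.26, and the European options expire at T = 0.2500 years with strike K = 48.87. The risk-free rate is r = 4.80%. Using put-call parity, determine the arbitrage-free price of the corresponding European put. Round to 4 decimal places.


Put-call parity: C - P = S_0 * exp(-qT) - K * exp(-rT).
S_0 * exp(-qT) = 55.2600 * 1.00000000 = 55.26000000
K * exp(-rT) = 48.8700 * 0.98807171 = 48.28706461
P = C - S*exp(-qT) + K*exp(-rT)
P = 10.0840 - 55.26000000 + 48.28706461 = 3.1111

Answer: Put price = 3.1111


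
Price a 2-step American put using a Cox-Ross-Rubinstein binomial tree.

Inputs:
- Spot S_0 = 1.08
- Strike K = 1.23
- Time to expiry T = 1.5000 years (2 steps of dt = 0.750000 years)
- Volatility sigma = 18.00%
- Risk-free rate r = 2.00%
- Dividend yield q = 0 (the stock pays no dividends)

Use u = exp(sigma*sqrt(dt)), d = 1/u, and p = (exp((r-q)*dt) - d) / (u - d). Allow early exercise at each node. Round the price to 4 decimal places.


dt = T/N = 0.750000
u = exp(sigma*sqrt(dt)) = 1.168691; d = 1/u = 0.855658
p = (exp((r-q)*dt) - d) / (u - d) = 0.509387
Discount per step: exp(-r*dt) = 0.985112
Stock lattice S(k, i) with i counting down-moves:
  k=0: S(0,0) = 1.0800
  k=1: S(1,0) = 1.2622; S(1,1) = 0.9241
  k=2: S(2,0) = 1.4751; S(2,1) = 1.0800; S(2,2) = 0.7907
Terminal payoffs V(N, i) = max(K - S_T, 0):
  V(2,0) = 0.000000; V(2,1) = 0.150000; V(2,2) = 0.439277
Backward induction: V(k, i) = exp(-r*dt) * [p * V(k+1, i) + (1-p) * V(k+1, i+1)]; then take max(V_cont, immediate exercise) for American.
  V(1,0) = exp(-r*dt) * [p*0.000000 + (1-p)*0.150000] = 0.072496; exercise = 0.000000; V(1,0) = max -> 0.072496
  V(1,1) = exp(-r*dt) * [p*0.150000 + (1-p)*0.439277] = 0.287577; exercise = 0.305889; V(1,1) = max -> 0.305889
  V(0,0) = exp(-r*dt) * [p*0.072496 + (1-p)*0.305889] = 0.184218; exercise = 0.150000; V(0,0) = max -> 0.184218

Answer: Price = V(0,0) = 0.1842


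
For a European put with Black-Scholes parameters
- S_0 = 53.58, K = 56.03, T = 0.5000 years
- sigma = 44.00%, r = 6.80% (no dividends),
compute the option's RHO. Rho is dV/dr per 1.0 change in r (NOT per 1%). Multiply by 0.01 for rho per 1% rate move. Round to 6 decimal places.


d1 = 0.1211357565; d2 = -0.1899912272
phi(d1) = 0.3960259780; exp(-qT) = 1.0000000000; exp(-rT) = 0.9665715046
N(-d2) = 0.5753419975
Rho = -K*T*exp(-rT)*N(-d2) = -56.0300 * 0.5000 * 0.9665715046 * 0.5753419975 = -15.579399

Answer: Rho = -15.579399


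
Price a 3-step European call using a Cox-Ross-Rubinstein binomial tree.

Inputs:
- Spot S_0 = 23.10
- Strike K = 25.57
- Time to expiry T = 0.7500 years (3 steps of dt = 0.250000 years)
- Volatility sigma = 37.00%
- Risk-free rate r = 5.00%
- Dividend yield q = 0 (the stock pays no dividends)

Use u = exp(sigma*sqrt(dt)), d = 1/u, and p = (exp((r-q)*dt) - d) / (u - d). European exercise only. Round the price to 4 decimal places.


Answer: Price = V(0,0) = 2.4220

Derivation:
dt = T/N = 0.250000
u = exp(sigma*sqrt(dt)) = 1.203218; d = 1/u = 0.831104
p = (exp((r-q)*dt) - d) / (u - d) = 0.487684
Discount per step: exp(-r*dt) = 0.987578
Stock lattice S(k, i) with i counting down-moves:
  k=0: S(0,0) = 23.1000
  k=1: S(1,0) = 27.7943; S(1,1) = 19.1985
  k=2: S(2,0) = 33.4427; S(2,1) = 23.1000; S(2,2) = 15.9560
  k=3: S(3,0) = 40.2388; S(3,1) = 27.7943; S(3,2) = 19.1985; S(3,3) = 13.2611
Terminal payoffs V(N, i) = max(S_T - K, 0):
  V(3,0) = 14.668837; V(3,1) = 2.224346; V(3,2) = 0.000000; V(3,3) = 0.000000
Backward induction: V(k, i) = exp(-r*dt) * [p * V(k+1, i) + (1-p) * V(k+1, i+1)].
  V(2,0) = exp(-r*dt) * [p*14.668837 + (1-p)*2.224346] = 8.190305
  V(2,1) = exp(-r*dt) * [p*2.224346 + (1-p)*0.000000] = 1.071303
  V(2,2) = exp(-r*dt) * [p*0.000000 + (1-p)*0.000000] = 0.000000
  V(1,0) = exp(-r*dt) * [p*8.190305 + (1-p)*1.071303] = 4.486692
  V(1,1) = exp(-r*dt) * [p*1.071303 + (1-p)*0.000000] = 0.515967
  V(0,0) = exp(-r*dt) * [p*4.486692 + (1-p)*0.515967] = 2.421962
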